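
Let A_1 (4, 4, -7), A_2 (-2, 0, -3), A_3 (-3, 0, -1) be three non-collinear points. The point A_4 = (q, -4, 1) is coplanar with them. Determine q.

Coplanarity requires A_1A_2 · (A_1A_3 × A_1A_4) = 0.
A_1A_2 = (-6, -4, 4), A_1A_3 = (-7, -4, 6); the triple product is linear in q with coefficient -8 and constant term -64.
Setting it to zero: q = -8.

-8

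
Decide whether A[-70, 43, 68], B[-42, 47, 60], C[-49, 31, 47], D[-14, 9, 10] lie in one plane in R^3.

Yes

The four points are coplanar iff the 3×3 determinant with rows AB, AC, AD is zero.
Rows: (28, 4, -8), (21, -12, -21), (56, -34, -58).
Expanding along the first row: (28)(-18) − (4)(-42) + (-8)(-42) = 0.
Zero determinant ⇒ coplanar.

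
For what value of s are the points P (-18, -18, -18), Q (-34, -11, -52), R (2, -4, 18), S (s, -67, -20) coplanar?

-26

Coplanarity ⇔ det[PQ; PR; PS] = 0.
Expanding, this is linear in s: (728)s + (18928) = 0.
So s = -26.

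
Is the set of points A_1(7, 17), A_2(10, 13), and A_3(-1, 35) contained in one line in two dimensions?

A_1A_2 = (3, -4), A_1A_3 = (-8, 18).
If collinear, A_1A_3 would be a scalar multiple of A_1A_2. But (3)·(18) ≠ (-4)·(-8) (difference 22), so they are not parallel; the points are not collinear.

No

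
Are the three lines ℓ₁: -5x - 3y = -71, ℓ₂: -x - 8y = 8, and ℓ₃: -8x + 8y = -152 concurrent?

Yes

The three lines meet at one point iff the augmented coefficient matrix [aᵢ bᵢ cᵢ] has rank < 3, i.e. its determinant vanishes.
Here the determinant is 0.
It vanishes, so the lines are concurrent at (16, -3).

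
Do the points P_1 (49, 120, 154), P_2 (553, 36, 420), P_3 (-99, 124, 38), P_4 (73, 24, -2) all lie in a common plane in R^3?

With P_1 as base: P_1P_2 = (504, -84, 266), P_1P_3 = (-148, 4, -116), P_1P_4 = (24, -96, -156).
P_1P_3 × P_1P_4 = (-11760, -25872, 14112).
P_1P_2 · (P_1P_3 × P_1P_4) = 0.
The scalar triple product vanishes, so the four points are coplanar.

Yes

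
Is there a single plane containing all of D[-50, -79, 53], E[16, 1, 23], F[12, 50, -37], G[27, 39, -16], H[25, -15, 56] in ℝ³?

No

The plane through D, E, F has normal n = DE × DF = (-3330, 4080, 3554) and equation n·P = 32542.
Checking the remaining points: n·G = 12346, n·H = 54574.
Since n·G = 12346 ≠ 32542, G is off the plane and the points are not all coplanar.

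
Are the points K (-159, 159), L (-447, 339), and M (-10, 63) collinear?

No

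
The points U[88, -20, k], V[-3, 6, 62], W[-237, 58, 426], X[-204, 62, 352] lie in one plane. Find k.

The points are coplanar iff UV · (UW × UX) = 0.
Expanding, this is linear in k: (2652)k + (180336) = 0.
So k = -68.

-68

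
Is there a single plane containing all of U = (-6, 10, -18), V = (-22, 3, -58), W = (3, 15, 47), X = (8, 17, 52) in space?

Yes

With U as base: UV = (-16, -7, -40), UW = (9, 5, 65), UX = (14, 7, 70).
UW × UX = (-105, 280, -7).
UV · (UW × UX) = 0.
The scalar triple product vanishes, so the four points are coplanar.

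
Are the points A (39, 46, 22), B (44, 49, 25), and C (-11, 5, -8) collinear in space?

No

AB = (5, 3, 3), AC = (-50, -41, -30).
AB × AC = (33, 0, -55).
The cross product is nonzero, so the points do not lie on one line.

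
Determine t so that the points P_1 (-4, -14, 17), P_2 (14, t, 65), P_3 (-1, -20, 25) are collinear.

-50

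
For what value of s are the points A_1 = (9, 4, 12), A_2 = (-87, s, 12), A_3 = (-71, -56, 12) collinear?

-68

Collinearity requires A_1A_2 × A_1A_3 = 0; each component is linear in s.
The z-component gives (80)s + (5440) = 0, so s = -68.
The remaining components then also vanish.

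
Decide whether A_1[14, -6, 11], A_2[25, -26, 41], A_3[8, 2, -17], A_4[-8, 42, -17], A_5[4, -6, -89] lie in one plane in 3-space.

The plane through A_1, A_2, A_3 has normal n = A_1A_2 × A_1A_3 = (320, 128, -32) and equation n·P = 3360.
Checking the remaining points: n·A_4 = 3360, n·A_5 = 3360.
All equal 3360, so all 5 points lie in one plane.

Yes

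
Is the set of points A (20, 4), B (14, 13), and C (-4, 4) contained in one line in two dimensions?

AB = (-6, 9), AC = (-24, 0).
det[AB; AC] = (-6)(0) − (9)(-24) = 216.
The determinant is nonzero, so they are not collinear.

No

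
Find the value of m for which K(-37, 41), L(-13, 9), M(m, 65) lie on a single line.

The three points are collinear iff det[KL; KM] = 0.
This determinant is linear in m: (32)m + (1760) = 0, so m = -55.

-55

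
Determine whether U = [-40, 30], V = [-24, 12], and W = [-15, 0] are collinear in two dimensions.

UV = (16, -18), UW = (25, -30).
If collinear, UW would be a scalar multiple of UV. But (16)·(-30) ≠ (-18)·(25) (difference -30), so they are not parallel; the points are not collinear.

No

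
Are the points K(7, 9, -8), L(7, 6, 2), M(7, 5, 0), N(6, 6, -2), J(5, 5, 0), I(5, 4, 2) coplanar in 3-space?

The plane through K, L, M has normal n = KL × KM = (16, 0, 0) and equation n·P = 112.
Checking the remaining points: n·N = 96, n·J = 80, n·I = 80.
Since n·N = 96 ≠ 112, N is off the plane and the points are not all coplanar.

No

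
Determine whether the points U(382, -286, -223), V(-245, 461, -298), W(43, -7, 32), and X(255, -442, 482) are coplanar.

The four points are coplanar iff the 3×3 determinant with rows UV, UW, UX is zero.
Rows: (-627, 747, -75), (-339, 279, 255), (-127, -156, 705).
Expanding along the first row: (-627)(236475) − (747)(-206610) + (-75)(88317) = -555930.
Nonzero ⇒ not coplanar.

No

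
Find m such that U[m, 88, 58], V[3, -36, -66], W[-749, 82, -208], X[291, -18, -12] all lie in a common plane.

667

Coplanarity ⇔ det[UV; UW; UX] = 0.
Expanding, this is linear in m: (-8928)m + (5954976) = 0.
So m = 667.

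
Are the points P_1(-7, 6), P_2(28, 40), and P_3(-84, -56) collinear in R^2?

No

P_1P_2 = (35, 34), P_1P_3 = (-77, -62).
Twice the signed area of △P_1P_2P_3 is (35)(-62) − (34)(-77) = 448.
The area is nonzero, so the three points are not collinear.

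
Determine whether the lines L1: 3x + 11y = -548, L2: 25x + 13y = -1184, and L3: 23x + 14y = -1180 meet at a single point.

No

Lines aᵢx + bᵢy = cᵢ with pairwise distinct directions are concurrent exactly when det[aᵢ bᵢ cᵢ] = 0.
Here the determinant is 708.
Nonzero, so no common point exists.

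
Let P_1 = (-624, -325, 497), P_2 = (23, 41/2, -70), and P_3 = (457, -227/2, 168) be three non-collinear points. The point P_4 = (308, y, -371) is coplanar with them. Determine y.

The plane through P_1, P_2, P_3 has equation 6251x − 400064y − 236645z = 8507611.
Substituting P_4: (-400064)y + (89720603) = 8507611, so y = 203.

203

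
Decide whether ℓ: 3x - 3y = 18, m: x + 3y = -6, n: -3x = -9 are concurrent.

Yes

The three lines meet at one point iff the augmented coefficient matrix [aᵢ bᵢ cᵢ] has rank < 3, i.e. its determinant vanishes.
Here the determinant is 0.
It vanishes, so the lines are concurrent at (3, -3).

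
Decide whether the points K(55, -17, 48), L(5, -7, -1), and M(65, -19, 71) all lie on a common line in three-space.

No

KL = (-50, 10, -49), KM = (10, -2, 23).
KL × KM = (132, 660, 0).
The cross product is nonzero, so the points do not lie on one line.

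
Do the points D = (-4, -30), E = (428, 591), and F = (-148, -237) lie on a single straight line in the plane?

Yes

DE = (432, 621), DF = (-144, -207).
Checking proportionality: DF = -1/3·DE, so the vectors are parallel and the points are collinear.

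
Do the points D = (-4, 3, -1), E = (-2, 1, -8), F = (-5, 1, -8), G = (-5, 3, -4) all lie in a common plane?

No

With D as base: DE = (2, -2, -7), DF = (-1, -2, -7), DG = (-1, 0, -3).
DF × DG = (6, 4, -2).
DE · (DF × DG) = 18.
Since 18 ≠ 0, the four points are not coplanar.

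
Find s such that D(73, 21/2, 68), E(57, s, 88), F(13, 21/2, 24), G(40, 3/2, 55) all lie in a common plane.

-15

Normal to plane DFG: n = (-396, 672, 540); plane equation n·P = 14868.
Requiring n·E = 14868: (672)s + (24948) = 14868.
So s = -15.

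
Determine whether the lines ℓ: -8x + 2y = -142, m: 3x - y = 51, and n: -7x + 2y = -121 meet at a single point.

Lines aᵢx + bᵢy = cᵢ with pairwise distinct directions are concurrent exactly when det[aᵢ bᵢ cᵢ] = 0.
Here the determinant is 2.
Nonzero, so no common point exists.

No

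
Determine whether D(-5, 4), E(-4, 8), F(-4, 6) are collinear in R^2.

No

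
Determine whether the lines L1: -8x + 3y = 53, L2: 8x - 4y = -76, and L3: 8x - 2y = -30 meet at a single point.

Yes

The three lines meet at one point iff the augmented coefficient matrix [aᵢ bᵢ cᵢ] has rank < 3, i.e. its determinant vanishes.
Here the determinant is 0.
It vanishes, so the lines are concurrent at (2, 23).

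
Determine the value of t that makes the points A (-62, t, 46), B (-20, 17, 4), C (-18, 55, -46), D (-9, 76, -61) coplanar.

The points are coplanar iff AB · (AC × AD) = 0.
Expanding, this is linear in t: (420)t + (25620) = 0.
So t = -61.

-61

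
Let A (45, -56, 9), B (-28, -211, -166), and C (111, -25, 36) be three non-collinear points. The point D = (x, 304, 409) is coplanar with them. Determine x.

A normal to the plane is n = AB × AC = (1240, -9579, 7967).
D lies in the plane iff n · AD = 0.
This gives (1240)x + (-317440) = 0, so x = 256.

256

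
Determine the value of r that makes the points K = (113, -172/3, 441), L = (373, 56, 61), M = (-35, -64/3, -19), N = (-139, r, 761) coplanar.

The points are coplanar iff KL · (KM × KN) = 0.
Expanding, this is linear in r: (175840)r + (28134400) = 0.
So r = -160.

-160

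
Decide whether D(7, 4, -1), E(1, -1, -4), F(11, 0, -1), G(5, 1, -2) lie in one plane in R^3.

A normal to the plane through D, E, F is n = DE × DF = (-12, -12, 44).
The plane has equation n·P = -176. For G: n·G = -160.
-160 ≠ -176, so G is off the plane.

No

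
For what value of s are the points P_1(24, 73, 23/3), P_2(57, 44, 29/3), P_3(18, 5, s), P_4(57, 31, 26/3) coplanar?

5/3

The points are coplanar iff P_1P_2 · (P_1P_3 × P_1P_4) = 0.
Expanding, this is linear in s: (429)s + (-715) = 0.
So s = 5/3.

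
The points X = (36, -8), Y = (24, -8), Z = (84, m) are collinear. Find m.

The three points are collinear iff det[XY; XZ] = 0.
This determinant is linear in m: (-12)m + (-96) = 0, so m = -8.

-8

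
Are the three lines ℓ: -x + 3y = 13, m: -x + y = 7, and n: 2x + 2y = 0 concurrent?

The three lines meet at one point iff the augmented coefficient matrix [aᵢ bᵢ cᵢ] has rank < 3, i.e. its determinant vanishes.
Here the determinant is 4.
Nonzero, so no common point exists.

No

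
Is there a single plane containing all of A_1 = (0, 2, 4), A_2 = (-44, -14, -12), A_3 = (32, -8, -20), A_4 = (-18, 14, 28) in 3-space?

The four points are coplanar iff the 3×3 determinant with rows A_1A_2, A_1A_3, A_1A_4 is zero.
Rows: (-44, -16, -16), (32, -10, -24), (-18, 12, 24).
Expanding along the first row: (-44)(48) − (-16)(336) + (-16)(204) = 0.
Zero determinant ⇒ coplanar.

Yes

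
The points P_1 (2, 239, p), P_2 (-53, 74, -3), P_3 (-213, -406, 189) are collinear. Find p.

Collinearity requires P_1P_2 × P_1P_3 = 0; each component is linear in p.
The x-component gives (-480)p + (-33120) = 0, so p = -69.
The remaining components then also vanish.

-69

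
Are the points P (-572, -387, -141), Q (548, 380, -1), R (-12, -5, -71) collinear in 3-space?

No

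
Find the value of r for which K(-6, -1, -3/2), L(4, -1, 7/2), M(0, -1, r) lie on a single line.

3/2

Direction KL = (10, 0, 5). From the x-coordinate of M, the parameter along the line is τ = (0 − (-6))/10 = 3/5.
Then r = (-3/2) + 3/5·(5) = 3/2.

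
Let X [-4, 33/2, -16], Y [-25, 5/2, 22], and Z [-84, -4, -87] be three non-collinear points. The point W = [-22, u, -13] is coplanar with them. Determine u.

The plane through X, Y, Z has equation 1773x − 4531y − (1379/2)z = -141643/2.
Substituting W: (-4531)u + (-60085/2) = -141643/2, so u = 9.

9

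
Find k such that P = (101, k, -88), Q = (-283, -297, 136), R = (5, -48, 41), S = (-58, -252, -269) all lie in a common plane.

Coplanarity ⇔ det[PQ; PR; PS] = 0.
Expanding, this is linear in k: (-95265)k + (-857385) = 0.
So k = -9.

-9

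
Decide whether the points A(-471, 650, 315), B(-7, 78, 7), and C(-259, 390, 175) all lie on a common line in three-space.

AB = (464, -572, -308), AC = (212, -260, -140).
Comparing components 3 and 1: (-308)(212) − (464)(-140) = -336 ≠ 0, so AB and AC are not parallel and the points are not collinear.

No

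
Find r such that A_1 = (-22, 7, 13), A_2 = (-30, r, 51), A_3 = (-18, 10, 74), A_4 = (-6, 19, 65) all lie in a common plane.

1

Normal to plane A_1A_3A_4: n = (-576, 768, 0); plane equation n·P = 18048.
Requiring n·A_2 = 18048: (768)r + (17280) = 18048.
So r = 1.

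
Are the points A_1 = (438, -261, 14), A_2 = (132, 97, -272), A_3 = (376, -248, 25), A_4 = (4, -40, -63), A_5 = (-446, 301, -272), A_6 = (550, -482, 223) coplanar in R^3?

The plane through A_1, A_2, A_3 has normal n = A_1A_2 × A_1A_3 = (7656, 21098, 18218) and equation n·P = -1898198.
Checking the remaining points: n·A_4 = -1961030, n·A_5 = -2019374, n·A_6 = -1895822.
Since n·A_4 = -1961030 ≠ -1898198, A_4 is off the plane and the points are not all coplanar.

No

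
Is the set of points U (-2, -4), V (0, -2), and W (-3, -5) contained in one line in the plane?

UV = (2, 2), UW = (-1, -1).
Checking proportionality: UW = -1/2·UV, so the vectors are parallel and the points are collinear.

Yes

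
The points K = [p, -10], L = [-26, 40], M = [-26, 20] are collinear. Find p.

-26

The three points are collinear iff det[KL; KM] = 0.
This determinant is linear in p: (20)p + (520) = 0, so p = -26.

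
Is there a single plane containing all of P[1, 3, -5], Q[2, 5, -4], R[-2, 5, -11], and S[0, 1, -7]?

With P as base: PQ = (1, 2, 1), PR = (-3, 2, -6), PS = (-1, -2, -2).
PR × PS = (-16, 0, 8).
PQ · (PR × PS) = -8.
Since -8 ≠ 0, the four points are not coplanar.

No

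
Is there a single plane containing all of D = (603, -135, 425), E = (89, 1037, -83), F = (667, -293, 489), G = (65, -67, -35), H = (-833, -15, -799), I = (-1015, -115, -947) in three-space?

Yes

The plane through D, E, F has normal n = DE × DF = (-5256, 384, 6204) and equation n·P = -584508.
Checking the remaining points: n·G = -584508, n·H = -584508, n·I = -584508.
All equal -584508, so all 6 points lie in one plane.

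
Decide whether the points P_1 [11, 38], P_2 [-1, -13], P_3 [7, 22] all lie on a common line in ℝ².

P_1P_2 = (-12, -51), P_1P_3 = (-4, -16).
det[P_1P_2; P_1P_3] = (-12)(-16) − (-51)(-4) = -12.
The determinant is nonzero, so they are not collinear.

No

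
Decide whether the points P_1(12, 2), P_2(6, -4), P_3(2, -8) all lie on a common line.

Yes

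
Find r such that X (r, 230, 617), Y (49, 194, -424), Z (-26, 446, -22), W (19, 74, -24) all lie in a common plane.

Coplanarity ⇔ det[XY; XZ; XW] = 0.
Expanding, this is linear in r: (-149040)r + (-10581840) = 0.
So r = -71.

-71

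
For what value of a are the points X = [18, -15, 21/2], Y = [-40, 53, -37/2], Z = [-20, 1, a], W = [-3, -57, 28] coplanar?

7/2

The points are coplanar iff XY · (XZ × XW) = 0.
Expanding, this is linear in a: (-3864)a + (13524) = 0.
So a = 7/2.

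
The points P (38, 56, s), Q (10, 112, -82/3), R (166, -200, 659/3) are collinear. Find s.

17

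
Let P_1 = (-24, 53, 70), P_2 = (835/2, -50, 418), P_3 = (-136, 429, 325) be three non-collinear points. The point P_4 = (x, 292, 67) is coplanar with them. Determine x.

-515/2

Coplanarity requires P_1P_2 · (P_1P_3 × P_1P_4) = 0.
P_1P_2 = (883/2, -103, 348), P_1P_3 = (-112, 376, 255); the triple product is linear in x with coefficient -157113 and constant term -80913195/2.
Setting it to zero: x = -515/2.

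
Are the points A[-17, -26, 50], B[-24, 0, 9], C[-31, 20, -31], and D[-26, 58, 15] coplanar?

No

The four points are coplanar iff the 3×3 determinant with rows AB, AC, AD is zero.
Rows: (-7, 26, -41), (-14, 46, -81), (-9, 84, -35).
Expanding along the first row: (-7)(5194) − (26)(-239) + (-41)(-762) = 1098.
Nonzero ⇒ not coplanar.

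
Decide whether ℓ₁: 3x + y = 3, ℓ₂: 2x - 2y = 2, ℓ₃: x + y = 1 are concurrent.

Lines aᵢx + bᵢy = cᵢ with pairwise distinct directions are concurrent exactly when det[aᵢ bᵢ cᵢ] = 0.
Here the determinant is 0.
It vanishes, so the lines are concurrent at (1, 0).

Yes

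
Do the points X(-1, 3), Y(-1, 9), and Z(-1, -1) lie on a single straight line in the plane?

XY = (0, 6), XZ = (0, -4).
det[XY; XZ] = (0)(-4) − (6)(0) = 0.
The determinant is zero, so the points are collinear.

Yes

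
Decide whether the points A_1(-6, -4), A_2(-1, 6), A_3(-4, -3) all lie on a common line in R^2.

A_1A_2 = (5, 10), A_1A_3 = (2, 1).
If collinear, A_1A_3 would be a scalar multiple of A_1A_2. But (5)·(1) ≠ (10)·(2) (difference -15), so they are not parallel; the points are not collinear.

No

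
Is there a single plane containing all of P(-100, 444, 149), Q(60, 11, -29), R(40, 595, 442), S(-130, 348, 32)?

A normal to the plane through P, Q, R is n = PQ × PR = (-99991, -71800, 84780).
The plane has equation n·X = -9247880. For S: n·S = -9274610.
-9274610 ≠ -9247880, so S is off the plane.

No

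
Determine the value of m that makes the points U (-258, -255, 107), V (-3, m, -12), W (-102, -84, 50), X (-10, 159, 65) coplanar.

Normal to plane UWX: n = (16416, -7584, 22176); plane equation n·P = 71424.
Requiring n·V = 71424: (-7584)m + (-315360) = 71424.
So m = -51.

-51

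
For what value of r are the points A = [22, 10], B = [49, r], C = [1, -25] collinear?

Collinearity: (B − A) must be parallel to (C − A) = (-21, -35).
Cross-multiplying the components: (r − 10)·(-21) = (27)·(-35).
Solving gives r = 55.

55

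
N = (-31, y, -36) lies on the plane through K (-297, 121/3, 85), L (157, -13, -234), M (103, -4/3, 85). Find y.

31/3

The plane through K, L, M has equation −(39875/3)x − 127600y + (7250/3)z = -2980475/3.
Substituting N: (-127600)y + (975125/3) = -2980475/3, so y = 31/3.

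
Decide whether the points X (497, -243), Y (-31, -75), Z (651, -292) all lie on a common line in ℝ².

Yes

XY = (-528, 168), XZ = (154, -49).
det[XY; XZ] = (-528)(-49) − (168)(154) = 0.
The determinant is zero, so the points are collinear.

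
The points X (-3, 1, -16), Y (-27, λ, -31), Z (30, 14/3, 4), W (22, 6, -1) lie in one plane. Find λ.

Coplanarity ⇔ det[XY; XZ; XW] = 0.
Expanding, this is linear in λ: (5)λ + (-25) = 0.
So λ = 5.

5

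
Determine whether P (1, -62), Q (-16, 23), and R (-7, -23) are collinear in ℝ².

PQ = (-17, 85), PR = (-8, 39).
Twice the signed area of △PQR is (-17)(39) − (85)(-8) = 17.
The area is nonzero, so the three points are not collinear.

No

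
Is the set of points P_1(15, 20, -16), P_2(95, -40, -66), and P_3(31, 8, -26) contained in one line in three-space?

Yes

P_1P_2 = (80, -60, -50), P_1P_3 = (16, -12, -10).
P_1P_2 × P_1P_3 = (0, 0, 0).
The cross product vanishes, so the three points are collinear.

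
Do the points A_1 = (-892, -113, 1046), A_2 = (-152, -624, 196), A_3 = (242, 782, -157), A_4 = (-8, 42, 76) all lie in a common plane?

No

A normal to the plane through A_1, A_2, A_3 is n = A_1A_2 × A_1A_3 = (1375483, -73680, 1241774).
The plane has equation n·P = 80290608. For A_4: n·A_4 = 80276400.
80276400 ≠ 80290608, so A_4 is off the plane.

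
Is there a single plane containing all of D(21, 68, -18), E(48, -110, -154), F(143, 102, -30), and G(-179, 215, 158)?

No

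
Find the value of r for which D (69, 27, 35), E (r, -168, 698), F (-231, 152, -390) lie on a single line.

Direction DF = (-300, 125, -425). From the y-coordinate of E, the parameter along the line is τ = (-168 − 27)/125 = -39/25.
Then r = 69 + (-39/25)·(-300) = 537.

537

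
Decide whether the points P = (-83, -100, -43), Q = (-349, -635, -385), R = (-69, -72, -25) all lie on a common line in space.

PQ = (-266, -535, -342), PR = (14, 28, 18).
Comparing components 2 and 3: (-535)(18) − (-342)(28) = -54 ≠ 0, so PQ and PR are not parallel and the points are not collinear.

No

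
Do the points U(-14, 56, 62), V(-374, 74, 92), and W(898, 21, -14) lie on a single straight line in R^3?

No

UV = (-360, 18, 30), UW = (912, -35, -76).
UV × UW = (-318, 0, -3816).
The cross product is nonzero, so the points do not lie on one line.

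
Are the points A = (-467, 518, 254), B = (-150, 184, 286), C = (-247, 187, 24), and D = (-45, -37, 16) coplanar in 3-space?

Yes

With A as base: AB = (317, -334, 32), AC = (220, -331, -230), AD = (422, -555, -238).
AC × AD = (-48872, -44700, 17582).
AB · (AC × AD) = 0.
The scalar triple product vanishes, so the four points are coplanar.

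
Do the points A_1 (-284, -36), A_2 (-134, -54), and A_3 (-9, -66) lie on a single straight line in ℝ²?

A_1A_2 = (150, -18), A_1A_3 = (275, -30).
If collinear, A_1A_3 would be a scalar multiple of A_1A_2. But (150)·(-30) ≠ (-18)·(275) (difference 450), so they are not parallel; the points are not collinear.

No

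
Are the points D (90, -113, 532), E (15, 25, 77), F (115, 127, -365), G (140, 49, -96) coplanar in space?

A normal to the plane through D, E, F is n = DE × DF = (-14586, -78650, -21450).
The plane has equation n·P = -3836690. For G: n·G = -3836690.
Equal, so G lies in the plane and all four are coplanar.

Yes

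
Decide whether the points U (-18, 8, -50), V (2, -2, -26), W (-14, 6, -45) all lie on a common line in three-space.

No

UV = (20, -10, 24), UW = (4, -2, 5).
Comparing components 2 and 3: (-10)(5) − (24)(-2) = -2 ≠ 0, so UV and UW are not parallel and the points are not collinear.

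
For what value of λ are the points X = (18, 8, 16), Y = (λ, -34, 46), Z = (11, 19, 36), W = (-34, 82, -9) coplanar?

48

Coplanarity ⇔ det[XY; XZ; XW] = 0.
Expanding, this is linear in λ: (-1755)λ + (84240) = 0.
So λ = 48.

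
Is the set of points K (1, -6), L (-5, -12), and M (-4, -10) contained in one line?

KL = (-6, -6), KM = (-5, -4).
Twice the signed area of △KLM is (-6)(-4) − (-6)(-5) = -6.
The area is nonzero, so the three points are not collinear.

No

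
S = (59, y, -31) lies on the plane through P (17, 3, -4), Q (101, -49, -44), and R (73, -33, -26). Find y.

-21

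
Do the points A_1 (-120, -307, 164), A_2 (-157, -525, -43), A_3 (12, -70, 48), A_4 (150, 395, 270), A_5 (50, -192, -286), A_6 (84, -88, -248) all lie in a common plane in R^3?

Yes

The plane through A_1, A_2, A_3 has normal n = A_1A_2 × A_1A_3 = (74347, -31616, 20007) and equation n·P = 4065620.
Checking the remaining points: n·A_4 = 4065620, n·A_5 = 4065620, n·A_6 = 4065620.
All equal 4065620, so all 6 points lie in one plane.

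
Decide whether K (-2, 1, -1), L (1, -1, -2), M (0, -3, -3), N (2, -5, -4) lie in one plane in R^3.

The four points are coplanar iff the 3×3 determinant with rows KL, KM, KN is zero.
Rows: (3, -2, -1), (2, -4, -2), (4, -6, -3).
Expanding along the first row: (3)(0) − (-2)(2) + (-1)(4) = 0.
Zero determinant ⇒ coplanar.

Yes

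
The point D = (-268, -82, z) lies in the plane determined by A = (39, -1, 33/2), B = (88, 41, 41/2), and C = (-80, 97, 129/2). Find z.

44

The plane through A, B, C has equation 1624x − 2828y + 9800z = 227864.
Substituting D: (9800)z + (-203336) = 227864, so z = 44.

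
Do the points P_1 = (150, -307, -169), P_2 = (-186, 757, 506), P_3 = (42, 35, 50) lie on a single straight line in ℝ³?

No

P_1P_2 = (-336, 1064, 675), P_1P_3 = (-108, 342, 219).
P_1P_2 × P_1P_3 = (2166, 684, 0).
The cross product is nonzero, so the points do not lie on one line.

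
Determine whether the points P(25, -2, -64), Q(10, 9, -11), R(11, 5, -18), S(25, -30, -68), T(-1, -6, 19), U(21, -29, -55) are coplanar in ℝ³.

The plane through P, Q, R has normal n = PQ × PR = (135, -52, 49) and equation n·X = 343.
Checking the remaining points: n·S = 1603, n·T = 1108, n·U = 1648.
Since n·S = 1603 ≠ 343, S is off the plane and the points are not all coplanar.

No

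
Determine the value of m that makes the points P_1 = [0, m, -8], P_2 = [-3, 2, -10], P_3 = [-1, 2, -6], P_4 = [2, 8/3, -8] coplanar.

Coplanarity ⇔ det[P_1P_2; P_1P_3; P_1P_4] = 0.
Expanding, this is linear in m: (-16)m + (112/3) = 0.
So m = 7/3.

7/3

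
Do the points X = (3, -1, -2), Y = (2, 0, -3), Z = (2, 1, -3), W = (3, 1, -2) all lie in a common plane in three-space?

With X as base: XY = (-1, 1, -1), XZ = (-1, 2, -1), XW = (0, 2, 0).
XZ × XW = (2, 0, -2).
XY · (XZ × XW) = 0.
The scalar triple product vanishes, so the four points are coplanar.

Yes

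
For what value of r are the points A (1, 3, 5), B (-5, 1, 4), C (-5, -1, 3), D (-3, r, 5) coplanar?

3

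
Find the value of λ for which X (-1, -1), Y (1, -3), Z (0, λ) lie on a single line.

-2

The three points are collinear iff det[XY; XZ] = 0.
This determinant is linear in λ: (2)λ + (4) = 0, so λ = -2.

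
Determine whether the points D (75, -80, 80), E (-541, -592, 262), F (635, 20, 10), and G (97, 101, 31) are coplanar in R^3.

With D as base: DE = (-616, -512, 182), DF = (560, 100, -70), DG = (22, 181, -49).
DF × DG = (7770, 25900, 99160).
DE · (DF × DG) = 0.
The scalar triple product vanishes, so the four points are coplanar.

Yes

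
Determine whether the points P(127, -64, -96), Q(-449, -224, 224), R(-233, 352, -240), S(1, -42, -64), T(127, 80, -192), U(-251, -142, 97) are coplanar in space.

No

The plane through P, Q, R has normal n = PQ × PR = (-110080, -198144, -297216) and equation n·X = 27233792.
Checking the remaining points: n·S = 27233792, n·T = 27233792, n·U = 26936576.
Since n·U = 26936576 ≠ 27233792, U is off the plane and the points are not all coplanar.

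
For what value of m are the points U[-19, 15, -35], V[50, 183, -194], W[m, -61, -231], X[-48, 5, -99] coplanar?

-141

Normal to plane UVX: n = (-12342, 9027, 4182); plane equation n·P = 223533.
Requiring n·W = 223533: (-12342)m + (-1516689) = 223533.
So m = -141.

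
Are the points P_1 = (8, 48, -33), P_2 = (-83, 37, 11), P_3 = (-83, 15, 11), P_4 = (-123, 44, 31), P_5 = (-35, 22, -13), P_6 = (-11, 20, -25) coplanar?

No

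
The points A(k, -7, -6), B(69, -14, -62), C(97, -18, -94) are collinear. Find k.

Collinearity requires AB × AC = 0; each component is linear in k.
The y-component gives (-32)k + (640) = 0, so k = 20.
The remaining components then also vanish.

20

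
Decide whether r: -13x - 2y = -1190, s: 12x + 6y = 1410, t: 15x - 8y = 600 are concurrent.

Yes

Intersecting r and s: solving the 2×2 system gives (x, y) = (80, 75).
Substitute into t: (15)(80) + (-8)(75) = 600.
This equals 600, so (80, 75) lies on all three lines and they are concurrent.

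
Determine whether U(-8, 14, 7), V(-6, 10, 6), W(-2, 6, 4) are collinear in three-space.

No

UV = (2, -4, -1), UW = (6, -8, -3).
Comparing components 2 and 3: (-4)(-3) − (-1)(-8) = 4 ≠ 0, so UV and UW are not parallel and the points are not collinear.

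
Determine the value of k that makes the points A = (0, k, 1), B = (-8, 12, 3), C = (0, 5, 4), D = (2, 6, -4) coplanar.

6

The points are coplanar iff AB · (AC × AD) = 0.
Expanding, this is linear in k: (-66)k + (396) = 0.
So k = 6.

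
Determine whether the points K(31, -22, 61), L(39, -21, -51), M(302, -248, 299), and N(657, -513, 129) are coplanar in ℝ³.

With K as base: KL = (8, 1, -112), KM = (271, -226, 238), KN = (626, -491, 68).
KM × KN = (101490, 130560, 8415).
KL · (KM × KN) = 0.
The scalar triple product vanishes, so the four points are coplanar.

Yes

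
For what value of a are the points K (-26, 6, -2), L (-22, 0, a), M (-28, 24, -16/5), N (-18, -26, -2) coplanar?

Coplanarity ⇔ det[KL; KM; KN] = 0.
Expanding, this is linear in a: (-80)a + (-256) = 0.
So a = -16/5.

-16/5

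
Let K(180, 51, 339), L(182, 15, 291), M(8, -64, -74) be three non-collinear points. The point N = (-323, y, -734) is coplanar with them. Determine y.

The plane through K, L, M has equation 9348x + 9082y − 6422z = -31236.
Substituting N: (9082)y + (1694344) = -31236, so y = -190.

-190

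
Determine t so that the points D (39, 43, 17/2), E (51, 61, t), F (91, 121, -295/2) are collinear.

Collinearity requires DE × DF = 0; each component is linear in t.
The x-component gives (-78)t + (-2145) = 0, so t = -55/2.
The remaining components then also vanish.

-55/2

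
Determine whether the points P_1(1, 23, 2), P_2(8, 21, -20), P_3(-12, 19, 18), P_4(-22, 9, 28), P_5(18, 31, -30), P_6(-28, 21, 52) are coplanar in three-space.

The plane through P_1, P_2, P_3 has normal n = P_1P_2 × P_1P_3 = (-120, 174, -54) and equation n·P = 3774.
Checking the remaining points: n·P_4 = 2694, n·P_5 = 4854, n·P_6 = 4206.
Since n·P_4 = 2694 ≠ 3774, P_4 is off the plane and the points are not all coplanar.

No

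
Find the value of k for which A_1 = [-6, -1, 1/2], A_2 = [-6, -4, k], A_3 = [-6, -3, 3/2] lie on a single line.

Collinearity requires A_1A_2 × A_1A_3 = 0; each component is linear in k.
The x-component gives (2)k + (-4) = 0, so k = 2.
The remaining components then also vanish.

2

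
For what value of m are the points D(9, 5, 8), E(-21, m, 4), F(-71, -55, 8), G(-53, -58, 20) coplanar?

Normal to plane DFG: n = (-720, 960, 1320); plane equation n·P = 8880.
Requiring n·E = 8880: (960)m + (20400) = 8880.
So m = -12.

-12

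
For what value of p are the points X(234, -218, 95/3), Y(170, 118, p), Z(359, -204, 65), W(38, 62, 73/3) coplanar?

197/3

Normal to plane XZW: n = (-9436, -16850/3, 37744); plane equation n·P = 211636.
Requiring n·Y = 211636: (37744)p + (-6800660/3) = 211636.
So p = 197/3.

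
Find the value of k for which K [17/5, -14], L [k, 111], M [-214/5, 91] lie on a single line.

-258/5

The three points are collinear iff det[KL; KM] = 0.
This determinant is linear in k: (105)k + (5418) = 0, so k = -258/5.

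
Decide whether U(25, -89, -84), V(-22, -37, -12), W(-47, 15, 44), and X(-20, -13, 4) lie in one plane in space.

A normal to the plane through U, V, W is n = UV × UW = (-832, 832, -1144).
The plane has equation n·P = 1248. For X: n·X = 1248.
Equal, so X lies in the plane and all four are coplanar.

Yes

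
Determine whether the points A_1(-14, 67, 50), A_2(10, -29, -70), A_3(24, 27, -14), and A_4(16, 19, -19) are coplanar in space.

Yes

A normal to the plane through A_1, A_2, A_3 is n = A_1A_2 × A_1A_3 = (1344, -3024, 2688).
The plane has equation n·P = -87024. For A_4: n·A_4 = -87024.
Equal, so A_4 lies in the plane and all four are coplanar.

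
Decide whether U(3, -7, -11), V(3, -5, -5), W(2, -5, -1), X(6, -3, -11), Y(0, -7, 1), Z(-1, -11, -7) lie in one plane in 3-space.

Yes

The plane through U, V, W has normal n = UV × UW = (8, -6, 2) and equation n·P = 44.
Checking the remaining points: n·X = 44, n·Y = 44, n·Z = 44.
All equal 44, so all 6 points lie in one plane.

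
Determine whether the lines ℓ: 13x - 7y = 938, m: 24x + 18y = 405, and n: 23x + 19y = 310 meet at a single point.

No

The three lines meet at one point iff the augmented coefficient matrix [aᵢ bᵢ cᵢ] has rank < 3, i.e. its determinant vanishes.
Here the determinant is -1224.
Nonzero, so no common point exists.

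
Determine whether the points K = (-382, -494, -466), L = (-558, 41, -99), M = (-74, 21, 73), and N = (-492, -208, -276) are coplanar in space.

Yes

The four points are coplanar iff the 3×3 determinant with rows KL, KM, KN is zero.
Rows: (-176, 535, 367), (308, 515, 539), (-110, 286, 190).
Expanding along the first row: (-176)(-56304) − (535)(117810) + (367)(144738) = 0.
Zero determinant ⇒ coplanar.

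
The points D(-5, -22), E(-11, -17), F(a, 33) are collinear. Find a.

The three points are collinear iff det[DE; DF] = 0.
This determinant is linear in a: (-5)a + (-355) = 0, so a = -71.

-71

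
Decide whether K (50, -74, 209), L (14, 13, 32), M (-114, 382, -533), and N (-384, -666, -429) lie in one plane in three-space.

With K as base: KL = (-36, 87, -177), KM = (-164, 456, -742), KN = (-434, -592, -638).
KM × KN = (-730192, 217396, 294992).
KL · (KM × KN) = -7013220.
Since -7013220 ≠ 0, the four points are not coplanar.

No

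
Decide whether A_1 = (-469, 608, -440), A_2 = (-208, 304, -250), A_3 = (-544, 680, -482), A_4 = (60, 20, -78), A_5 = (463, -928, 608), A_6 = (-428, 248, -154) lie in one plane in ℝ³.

Yes

The plane through A_1, A_2, A_3 has normal n = A_1A_2 × A_1A_3 = (-912, -3288, -4008) and equation n·P = 192144.
Checking the remaining points: n·A_4 = 192144, n·A_5 = 192144, n·A_6 = 192144.
All equal 192144, so all 6 points lie in one plane.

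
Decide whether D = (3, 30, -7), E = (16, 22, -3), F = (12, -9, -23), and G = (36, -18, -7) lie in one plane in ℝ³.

With D as base: DE = (13, -8, 4), DF = (9, -39, -16), DG = (33, -48, 0).
DF × DG = (-768, -528, 855).
DE · (DF × DG) = -2340.
Since -2340 ≠ 0, the four points are not coplanar.

No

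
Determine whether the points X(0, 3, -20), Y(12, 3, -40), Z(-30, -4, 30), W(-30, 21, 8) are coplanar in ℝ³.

With X as base: XY = (12, 0, -20), XZ = (-30, -7, 50), XW = (-30, 18, 28).
XZ × XW = (-1096, -660, -750).
XY · (XZ × XW) = 1848.
Since 1848 ≠ 0, the four points are not coplanar.

No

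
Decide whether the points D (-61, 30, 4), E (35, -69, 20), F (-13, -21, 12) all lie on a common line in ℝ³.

DE = (96, -99, 16), DF = (48, -51, 8).
DE × DF = (24, 0, -144).
The cross product is nonzero, so the points do not lie on one line.

No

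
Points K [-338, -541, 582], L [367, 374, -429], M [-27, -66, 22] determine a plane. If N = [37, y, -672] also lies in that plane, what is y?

Coplanarity requires KL · (KM × KN) = 0.
KL = (705, 915, -1011), KM = (311, 475, -560); the triple product is linear in y with coefficient 80379 and constant term -31669326.
Setting it to zero: y = 394.

394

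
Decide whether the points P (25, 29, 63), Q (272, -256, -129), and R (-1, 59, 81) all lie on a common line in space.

No

PQ = (247, -285, -192), PR = (-26, 30, 18).
PQ × PR = (630, 546, 0).
The cross product is nonzero, so the points do not lie on one line.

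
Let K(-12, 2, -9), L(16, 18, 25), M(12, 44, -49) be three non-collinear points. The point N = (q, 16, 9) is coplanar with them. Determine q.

The plane through K, L, M has equation −2068x + 1936y + 792z = 21560.
Substituting N: (-2068)q + (38104) = 21560, so q = 8.

8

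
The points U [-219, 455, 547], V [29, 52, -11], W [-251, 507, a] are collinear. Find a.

619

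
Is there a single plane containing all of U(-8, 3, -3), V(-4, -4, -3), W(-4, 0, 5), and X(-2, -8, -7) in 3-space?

No

With U as base: UV = (4, -7, 0), UW = (4, -3, 8), UX = (6, -11, -4).
UW × UX = (100, 64, -26).
UV · (UW × UX) = -48.
Since -48 ≠ 0, the four points are not coplanar.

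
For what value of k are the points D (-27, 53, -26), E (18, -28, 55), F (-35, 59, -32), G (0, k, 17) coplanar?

Coplanarity ⇔ det[DE; DF; DG] = 0.
Expanding, this is linear in k: (-378)k + (3780) = 0.
So k = 10.

10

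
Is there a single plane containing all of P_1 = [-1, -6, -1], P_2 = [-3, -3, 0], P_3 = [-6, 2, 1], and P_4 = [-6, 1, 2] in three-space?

Yes

The four points are coplanar iff the 3×3 determinant with rows P_1P_2, P_1P_3, P_1P_4 is zero.
Rows: (-2, 3, 1), (-5, 8, 2), (-5, 7, 3).
Expanding along the first row: (-2)(10) − (3)(-5) + (1)(5) = 0.
Zero determinant ⇒ coplanar.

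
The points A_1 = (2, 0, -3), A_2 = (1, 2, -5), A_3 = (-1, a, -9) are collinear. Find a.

6

Direction A_1A_2 = (-1, 2, -2). From the x-coordinate of A_3, the parameter along the line is τ = (-1 − 2)/(-1) = 3.
Then a = 0 + 3·(2) = 6.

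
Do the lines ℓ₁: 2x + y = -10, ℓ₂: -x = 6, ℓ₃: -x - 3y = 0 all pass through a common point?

Intersecting ℓ₁ and ℓ₂: solving the 2×2 system gives (x, y) = (-6, 2).
Substitute into ℓ₃: (-1)(-6) + (-3)(2) = 0.
This equals 0, so (-6, 2) lies on all three lines and they are concurrent.

Yes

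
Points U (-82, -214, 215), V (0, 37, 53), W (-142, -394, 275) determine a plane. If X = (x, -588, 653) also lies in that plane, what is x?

-200

The plane through U, V, W has equation −14100x + 4800y + 300z = 193500.
Substituting X: (-14100)x + (-2626500) = 193500, so x = -200.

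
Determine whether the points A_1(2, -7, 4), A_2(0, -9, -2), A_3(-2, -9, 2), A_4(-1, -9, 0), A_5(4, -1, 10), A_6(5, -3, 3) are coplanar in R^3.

No

The plane through A_1, A_2, A_3 has normal n = A_1A_2 × A_1A_3 = (-8, 20, -4) and equation n·P = -172.
Checking the remaining points: n·A_4 = -172, n·A_5 = -92, n·A_6 = -112.
Since n·A_5 = -92 ≠ -172, A_5 is off the plane and the points are not all coplanar.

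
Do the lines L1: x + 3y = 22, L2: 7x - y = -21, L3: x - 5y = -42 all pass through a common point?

No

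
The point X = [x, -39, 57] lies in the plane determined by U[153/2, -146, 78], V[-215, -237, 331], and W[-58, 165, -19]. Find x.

12

The plane through U, V, W has equation −69856x − 62304y − 102896z = -4273488.
Substituting X: (-69856)x + (-3435216) = -4273488, so x = 12.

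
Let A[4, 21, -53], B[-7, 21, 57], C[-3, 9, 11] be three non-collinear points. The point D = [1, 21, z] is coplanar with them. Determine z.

-23

The plane through A, B, C has equation 1320x − 66y + 132z = -3102.
Substituting D: (132)z + (-66) = -3102, so z = -23.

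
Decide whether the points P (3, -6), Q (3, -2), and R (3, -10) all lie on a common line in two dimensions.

PQ = (0, 4), PR = (0, -4).
det[PQ; PR] = (0)(-4) − (4)(0) = 0.
The determinant is zero, so the points are collinear.

Yes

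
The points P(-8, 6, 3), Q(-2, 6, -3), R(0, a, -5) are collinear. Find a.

6

Direction PQ = (6, 0, -6). From the x-coordinate of R, the parameter along the line is τ = (0 − (-8))/6 = 4/3.
Then a = 6 + 4/3·(0) = 6.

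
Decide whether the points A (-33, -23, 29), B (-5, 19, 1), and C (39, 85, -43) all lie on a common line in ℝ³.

AB = (28, 42, -28), AC = (72, 108, -72).
Each component of AC is 18/7 times the corresponding component of AB, so AC = 18/7·AB and the points are collinear.

Yes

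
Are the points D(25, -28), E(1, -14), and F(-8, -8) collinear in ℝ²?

No

DE = (-24, 14), DF = (-33, 20).
If collinear, DF would be a scalar multiple of DE. But (-24)·(20) ≠ (14)·(-33) (difference -18), so they are not parallel; the points are not collinear.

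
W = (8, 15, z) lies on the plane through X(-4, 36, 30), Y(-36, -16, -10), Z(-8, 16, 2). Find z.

Coplanarity requires XY · (XZ × XW) = 0.
XY = (-32, -52, -40), XZ = (-4, -20, -28); the triple product is linear in z with coefficient 432 and constant term 10368.
Setting it to zero: z = -24.

-24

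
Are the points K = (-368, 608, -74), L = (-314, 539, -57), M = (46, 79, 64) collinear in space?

No

KL = (54, -69, 17), KM = (414, -529, 138).
KL × KM = (-529, -414, 0).
The cross product is nonzero, so the points do not lie on one line.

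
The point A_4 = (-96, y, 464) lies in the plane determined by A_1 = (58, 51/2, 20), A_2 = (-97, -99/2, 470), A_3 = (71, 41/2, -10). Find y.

A normal to the plane is n = A_1A_2 × A_1A_3 = (4500, 1200, 1750).
A_4 lies in the plane iff n · A_1A_4 = 0.
This gives (1200)y + (53400) = 0, so y = -89/2.

-89/2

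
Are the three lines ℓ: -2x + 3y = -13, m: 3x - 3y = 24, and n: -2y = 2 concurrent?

Intersecting ℓ and m: solving the 2×2 system gives (x, y) = (11, 3).
Substitute into n: (0)(11) + (-2)(3) = -6.
But n requires 2 ≠ -6, so the three lines have no common point.

No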